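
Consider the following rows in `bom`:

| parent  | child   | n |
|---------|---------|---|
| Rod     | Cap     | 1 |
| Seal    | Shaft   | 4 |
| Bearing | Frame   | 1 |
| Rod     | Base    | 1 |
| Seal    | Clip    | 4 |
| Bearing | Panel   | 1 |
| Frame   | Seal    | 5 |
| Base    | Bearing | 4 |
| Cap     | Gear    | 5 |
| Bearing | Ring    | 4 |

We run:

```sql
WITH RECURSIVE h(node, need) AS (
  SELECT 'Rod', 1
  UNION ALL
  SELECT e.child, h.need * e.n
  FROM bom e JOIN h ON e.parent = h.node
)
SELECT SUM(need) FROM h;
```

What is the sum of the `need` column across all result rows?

Base: (Rod, need=1).
Iteration 1: components of {Rod} -> Base = 1*1 = 1, Cap = 1*1 = 1.
Iteration 2: components of {Base,Cap} -> Bearing = 1*4 = 4, Gear = 1*5 = 5.
Iteration 3: components of {Bearing,Gear} -> Frame = 4*1 = 4, Panel = 4*1 = 4, Ring = 4*4 = 16.
Iteration 4: components of {Frame,Panel,Ring} -> Seal = 4*5 = 20.
Iteration 5: components of {Seal} -> Clip = 20*4 = 80, Shaft = 20*4 = 80.
Iteration 6: no further components; recursion stops.
SUM(need) = 1 + 1 + 1 + 4 + 5 + 4 + 16 + 4 + 20 + 80 + 80 = 216.

216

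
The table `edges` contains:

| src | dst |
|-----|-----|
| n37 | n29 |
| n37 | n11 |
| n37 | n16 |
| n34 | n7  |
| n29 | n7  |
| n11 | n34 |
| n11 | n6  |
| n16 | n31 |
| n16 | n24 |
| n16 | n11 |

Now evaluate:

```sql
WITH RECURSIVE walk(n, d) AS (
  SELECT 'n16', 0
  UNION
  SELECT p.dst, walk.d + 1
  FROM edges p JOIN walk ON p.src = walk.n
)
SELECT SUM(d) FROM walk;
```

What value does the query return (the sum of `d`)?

10

Base: (n16, d=0).
Iteration 1: edges from {n16} -> (n11, d=1), (n24, d=1), (n31, d=1).
Iteration 2: edges from {n11,n24,n31} -> (n34, d=2), (n6, d=2).
Iteration 3: edges from {n34,n6} -> (n7, d=3).
Iteration 4: no outgoing edges from {n7}; recursion stops.
SUM(d) = 0 + 1 + 1 + 1 + 2 + 2 + 3 = 10.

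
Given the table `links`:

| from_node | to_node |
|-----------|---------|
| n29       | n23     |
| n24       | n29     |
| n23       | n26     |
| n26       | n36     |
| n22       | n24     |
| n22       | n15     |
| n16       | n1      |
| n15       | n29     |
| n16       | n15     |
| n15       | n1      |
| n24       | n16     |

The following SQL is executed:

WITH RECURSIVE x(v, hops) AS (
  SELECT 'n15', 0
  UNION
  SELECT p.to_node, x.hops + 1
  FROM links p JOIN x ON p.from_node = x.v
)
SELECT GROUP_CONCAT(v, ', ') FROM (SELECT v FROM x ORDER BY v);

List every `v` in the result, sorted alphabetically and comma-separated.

Base: (n15, hops=0).
Iteration 1: edges from {n15} -> (n1, hops=1), (n29, hops=1).
Iteration 2: edges from {n1,n29} -> (n23, hops=2).
Iteration 3: edges from {n23} -> (n26, hops=3).
Iteration 4: edges from {n26} -> (n36, hops=4).
Iteration 5: no outgoing edges from {n36}; recursion stops.

n1, n15, n23, n26, n29, n36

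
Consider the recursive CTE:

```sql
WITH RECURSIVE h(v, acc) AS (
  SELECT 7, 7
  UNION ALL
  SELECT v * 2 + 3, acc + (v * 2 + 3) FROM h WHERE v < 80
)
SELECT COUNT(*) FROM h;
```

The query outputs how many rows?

5

Base: v=7, acc=7.
Iteration 1: 7 < 80 holds -> v = 7 * 2 + 3 = 17, acc = 7 + 17 = 24.
Iteration 2: 17 < 80 holds -> v = 17 * 2 + 3 = 37, acc = 24 + 37 = 61.
Iteration 3: 37 < 80 holds -> v = 37 * 2 + 3 = 77, acc = 61 + 77 = 138.
Iteration 4: 77 < 80 holds -> v = 77 * 2 + 3 = 157, acc = 138 + 157 = 295.
Iteration 5: 157 < 80 fails; recursion stops.
Total rows emitted: 5.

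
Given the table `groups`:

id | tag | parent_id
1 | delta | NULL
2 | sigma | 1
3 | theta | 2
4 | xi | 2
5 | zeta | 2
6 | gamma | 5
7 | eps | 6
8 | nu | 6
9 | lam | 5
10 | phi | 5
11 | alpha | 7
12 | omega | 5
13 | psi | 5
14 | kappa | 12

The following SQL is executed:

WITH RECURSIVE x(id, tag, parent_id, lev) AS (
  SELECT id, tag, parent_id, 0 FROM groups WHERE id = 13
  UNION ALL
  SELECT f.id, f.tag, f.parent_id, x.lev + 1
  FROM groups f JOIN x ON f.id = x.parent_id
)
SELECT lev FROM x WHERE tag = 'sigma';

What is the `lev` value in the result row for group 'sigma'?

2

Base: id=13 (psi), parent_id=5, lev 0.
Iteration 1: join on id=5 -> zeta (id 5, parent_id=2, lev 1).
Iteration 2: join on id=2 -> sigma (id 2, parent_id=1, lev 2).
Iteration 3: join on id=1 -> delta (id 1, parent_id=NULL, lev 3).
Iteration 4: parent_id is NULL; no match; recursion stops.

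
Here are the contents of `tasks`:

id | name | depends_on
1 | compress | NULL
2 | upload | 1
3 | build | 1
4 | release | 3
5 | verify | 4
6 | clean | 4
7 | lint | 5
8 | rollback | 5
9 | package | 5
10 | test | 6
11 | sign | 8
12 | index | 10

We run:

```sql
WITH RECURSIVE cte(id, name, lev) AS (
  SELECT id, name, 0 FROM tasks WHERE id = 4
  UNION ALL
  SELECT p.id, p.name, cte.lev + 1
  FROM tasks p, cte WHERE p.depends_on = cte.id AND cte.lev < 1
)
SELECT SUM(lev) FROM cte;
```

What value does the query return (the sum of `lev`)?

2

Base: id=4 (release) at lev 0.
Iteration 1: rows with depends_on in {4} -> verify (id 5, lev 1), clean (id 6, lev 1).
Iteration 2: lev < 1 fails for all current rows; recursion stops.
SUM(lev) = 0 + 1 + 1 = 2.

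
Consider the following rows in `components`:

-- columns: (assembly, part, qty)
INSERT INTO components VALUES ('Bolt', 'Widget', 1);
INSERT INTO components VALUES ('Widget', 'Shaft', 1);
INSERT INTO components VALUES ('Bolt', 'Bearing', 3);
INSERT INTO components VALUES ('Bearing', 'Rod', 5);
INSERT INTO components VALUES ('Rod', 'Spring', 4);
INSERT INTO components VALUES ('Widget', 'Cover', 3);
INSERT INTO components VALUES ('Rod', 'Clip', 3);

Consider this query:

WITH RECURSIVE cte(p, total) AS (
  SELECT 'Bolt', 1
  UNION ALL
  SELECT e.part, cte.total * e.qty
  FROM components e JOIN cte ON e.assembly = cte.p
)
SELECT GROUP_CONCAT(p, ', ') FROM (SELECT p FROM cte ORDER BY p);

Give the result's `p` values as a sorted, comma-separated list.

Bearing, Bolt, Clip, Cover, Rod, Shaft, Spring, Widget

Base: (Bolt, total=1).
Iteration 1: components of {Bolt} -> Bearing = 1*3 = 3, Widget = 1*1 = 1.
Iteration 2: components of {Bearing,Widget} -> Cover = 1*3 = 3, Rod = 3*5 = 15, Shaft = 1*1 = 1.
Iteration 3: components of {Cover,Rod,Shaft} -> Clip = 15*3 = 45, Spring = 15*4 = 60.
Iteration 4: no further components; recursion stops.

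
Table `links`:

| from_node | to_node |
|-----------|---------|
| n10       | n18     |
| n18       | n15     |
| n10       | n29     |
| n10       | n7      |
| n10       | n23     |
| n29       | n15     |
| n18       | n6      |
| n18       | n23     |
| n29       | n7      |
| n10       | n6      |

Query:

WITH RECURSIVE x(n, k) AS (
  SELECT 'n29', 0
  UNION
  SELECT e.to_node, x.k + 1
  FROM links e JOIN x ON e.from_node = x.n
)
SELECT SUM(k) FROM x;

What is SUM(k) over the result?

2

Base: (n29, k=0).
Iteration 1: edges from {n29} -> (n15, k=1), (n7, k=1).
Iteration 2: no outgoing edges from {n15,n7}; recursion stops.
SUM(k) = 0 + 1 + 1 = 2.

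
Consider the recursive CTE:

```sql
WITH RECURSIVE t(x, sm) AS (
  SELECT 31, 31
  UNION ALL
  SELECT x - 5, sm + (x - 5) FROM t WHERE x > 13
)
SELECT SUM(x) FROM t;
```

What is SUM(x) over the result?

Base: x=31, sm=31.
Iteration 1: 31 > 13 holds -> x = 31 - 5 = 26, sm = 31 + 26 = 57.
Iteration 2: 26 > 13 holds -> x = 26 - 5 = 21, sm = 57 + 21 = 78.
Iteration 3: 21 > 13 holds -> x = 21 - 5 = 16, sm = 78 + 16 = 94.
Iteration 4: 16 > 13 holds -> x = 16 - 5 = 11, sm = 94 + 11 = 105.
Iteration 5: 11 > 13 fails; recursion stops.
SUM(x) = 31 + 26 + 21 + 16 + 11 = 105.

105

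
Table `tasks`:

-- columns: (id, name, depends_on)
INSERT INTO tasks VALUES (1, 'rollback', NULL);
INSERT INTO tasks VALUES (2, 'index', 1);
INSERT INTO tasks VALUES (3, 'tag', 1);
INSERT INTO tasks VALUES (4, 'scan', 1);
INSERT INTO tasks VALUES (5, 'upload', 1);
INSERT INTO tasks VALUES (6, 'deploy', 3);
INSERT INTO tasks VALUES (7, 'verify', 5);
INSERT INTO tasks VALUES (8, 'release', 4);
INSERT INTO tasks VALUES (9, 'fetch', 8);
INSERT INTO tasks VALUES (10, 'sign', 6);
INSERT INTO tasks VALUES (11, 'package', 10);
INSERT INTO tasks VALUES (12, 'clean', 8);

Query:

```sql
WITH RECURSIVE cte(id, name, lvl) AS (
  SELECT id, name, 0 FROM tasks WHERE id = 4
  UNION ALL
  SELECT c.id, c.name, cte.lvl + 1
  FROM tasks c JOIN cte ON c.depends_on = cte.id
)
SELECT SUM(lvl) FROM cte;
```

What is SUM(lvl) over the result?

Base: id=4 (scan) at lvl 0.
Iteration 1: rows with depends_on in {4} -> release (id 8, lvl 1).
Iteration 2: rows with depends_on in {8} -> fetch (id 9, lvl 2), clean (id 12, lvl 2).
Iteration 3: no rows with depends_on in {9,12}; recursion stops.
SUM(lvl) = 0 + 1 + 2 + 2 = 5.

5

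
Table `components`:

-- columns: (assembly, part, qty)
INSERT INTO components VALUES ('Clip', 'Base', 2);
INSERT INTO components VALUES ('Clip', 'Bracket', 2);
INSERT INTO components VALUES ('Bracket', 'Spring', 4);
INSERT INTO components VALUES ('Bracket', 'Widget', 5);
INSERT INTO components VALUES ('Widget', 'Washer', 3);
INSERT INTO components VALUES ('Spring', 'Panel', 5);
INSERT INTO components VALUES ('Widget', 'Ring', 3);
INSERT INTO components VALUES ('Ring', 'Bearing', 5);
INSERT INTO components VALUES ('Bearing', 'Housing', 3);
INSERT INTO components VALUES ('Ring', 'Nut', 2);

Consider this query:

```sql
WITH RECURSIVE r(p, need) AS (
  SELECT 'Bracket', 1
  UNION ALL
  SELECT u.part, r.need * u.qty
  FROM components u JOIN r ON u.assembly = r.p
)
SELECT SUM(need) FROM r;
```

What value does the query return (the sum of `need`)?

Base: (Bracket, need=1).
Iteration 1: components of {Bracket} -> Spring = 1*4 = 4, Widget = 1*5 = 5.
Iteration 2: components of {Spring,Widget} -> Panel = 4*5 = 20, Ring = 5*3 = 15, Washer = 5*3 = 15.
Iteration 3: components of {Panel,Ring,Washer} -> Bearing = 15*5 = 75, Nut = 15*2 = 30.
Iteration 4: components of {Bearing,Nut} -> Housing = 75*3 = 225.
Iteration 5: no further components; recursion stops.
SUM(need) = 1 + 4 + 5 + 20 + 15 + 15 + 75 + 30 + 225 = 390.

390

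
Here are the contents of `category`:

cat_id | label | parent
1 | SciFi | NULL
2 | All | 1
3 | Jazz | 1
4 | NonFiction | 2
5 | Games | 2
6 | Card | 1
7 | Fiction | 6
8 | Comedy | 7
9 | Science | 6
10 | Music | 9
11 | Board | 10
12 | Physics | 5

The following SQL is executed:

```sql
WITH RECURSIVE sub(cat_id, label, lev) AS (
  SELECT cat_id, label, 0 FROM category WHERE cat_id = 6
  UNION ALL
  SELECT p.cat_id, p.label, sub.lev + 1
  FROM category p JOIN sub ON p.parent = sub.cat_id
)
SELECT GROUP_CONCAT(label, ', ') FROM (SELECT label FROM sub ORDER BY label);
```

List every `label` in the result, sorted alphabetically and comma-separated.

Board, Card, Comedy, Fiction, Music, Science

Base: cat_id=6 (Card) at lev 0.
Iteration 1: rows with parent in {6} -> Fiction (id 7, lev 1), Science (id 9, lev 1).
Iteration 2: rows with parent in {7,9} -> Comedy (id 8, lev 2), Music (id 10, lev 2).
Iteration 3: rows with parent in {8,10} -> Board (id 11, lev 3).
Iteration 4: no rows with parent in {11}; recursion stops.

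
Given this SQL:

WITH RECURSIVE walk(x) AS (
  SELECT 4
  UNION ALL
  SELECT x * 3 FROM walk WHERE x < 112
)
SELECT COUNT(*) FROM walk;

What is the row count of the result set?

5

Base: x=4.
Iteration 1: 4 < 112 holds -> x = 4 * 3 = 12.
Iteration 2: 12 < 112 holds -> x = 12 * 3 = 36.
Iteration 3: 36 < 112 holds -> x = 36 * 3 = 108.
Iteration 4: 108 < 112 holds -> x = 108 * 3 = 324.
Iteration 5: 324 < 112 fails; recursion stops.
Total rows emitted: 5.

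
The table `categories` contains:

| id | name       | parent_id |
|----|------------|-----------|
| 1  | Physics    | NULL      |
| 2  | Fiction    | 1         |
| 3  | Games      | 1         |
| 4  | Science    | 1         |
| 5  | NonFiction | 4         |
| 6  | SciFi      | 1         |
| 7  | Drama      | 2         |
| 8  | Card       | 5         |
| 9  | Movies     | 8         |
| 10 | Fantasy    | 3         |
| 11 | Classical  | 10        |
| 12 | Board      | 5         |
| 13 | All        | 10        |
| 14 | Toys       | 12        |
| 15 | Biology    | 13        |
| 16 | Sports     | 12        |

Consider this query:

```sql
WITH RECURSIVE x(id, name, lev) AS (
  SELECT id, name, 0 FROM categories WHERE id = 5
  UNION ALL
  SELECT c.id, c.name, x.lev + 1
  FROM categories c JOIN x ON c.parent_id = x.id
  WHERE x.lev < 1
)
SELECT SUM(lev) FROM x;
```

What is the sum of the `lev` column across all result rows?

2

Base: id=5 (NonFiction) at lev 0.
Iteration 1: rows with parent_id in {5} -> Card (id 8, lev 1), Board (id 12, lev 1).
Iteration 2: lev < 1 fails for all current rows; recursion stops.
SUM(lev) = 0 + 1 + 1 = 2.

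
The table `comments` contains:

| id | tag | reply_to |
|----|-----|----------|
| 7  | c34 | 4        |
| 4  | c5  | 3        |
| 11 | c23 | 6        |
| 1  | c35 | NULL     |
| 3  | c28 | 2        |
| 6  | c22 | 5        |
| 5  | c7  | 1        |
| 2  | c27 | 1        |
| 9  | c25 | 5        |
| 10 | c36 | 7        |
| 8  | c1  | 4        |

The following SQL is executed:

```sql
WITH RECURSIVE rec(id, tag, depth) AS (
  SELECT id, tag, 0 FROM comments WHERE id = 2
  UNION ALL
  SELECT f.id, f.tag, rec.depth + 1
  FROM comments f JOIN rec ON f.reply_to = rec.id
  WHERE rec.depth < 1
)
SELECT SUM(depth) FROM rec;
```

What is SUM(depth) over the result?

1

Base: id=2 (c27) at depth 0.
Iteration 1: rows with reply_to in {2} -> c28 (id 3, depth 1).
Iteration 2: depth < 1 fails for all current rows; recursion stops.
SUM(depth) = 0 + 1 = 1.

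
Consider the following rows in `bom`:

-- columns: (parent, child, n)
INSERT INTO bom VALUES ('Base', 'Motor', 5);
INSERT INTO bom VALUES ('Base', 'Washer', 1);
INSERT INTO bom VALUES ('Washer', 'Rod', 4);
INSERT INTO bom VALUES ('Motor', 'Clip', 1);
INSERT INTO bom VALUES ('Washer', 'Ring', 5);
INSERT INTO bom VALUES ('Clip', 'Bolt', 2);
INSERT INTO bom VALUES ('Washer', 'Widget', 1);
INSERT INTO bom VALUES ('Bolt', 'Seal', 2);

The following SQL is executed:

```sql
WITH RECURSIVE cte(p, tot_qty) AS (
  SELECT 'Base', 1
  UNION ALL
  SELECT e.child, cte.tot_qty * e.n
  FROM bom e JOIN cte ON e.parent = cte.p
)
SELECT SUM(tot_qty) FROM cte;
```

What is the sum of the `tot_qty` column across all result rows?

Base: (Base, tot_qty=1).
Iteration 1: components of {Base} -> Motor = 1*5 = 5, Washer = 1*1 = 1.
Iteration 2: components of {Motor,Washer} -> Clip = 5*1 = 5, Ring = 1*5 = 5, Rod = 1*4 = 4, Widget = 1*1 = 1.
Iteration 3: components of {Clip,Ring,Rod,Widget} -> Bolt = 5*2 = 10.
Iteration 4: components of {Bolt} -> Seal = 10*2 = 20.
Iteration 5: no further components; recursion stops.
SUM(tot_qty) = 1 + 5 + 1 + 5 + 4 + 5 + 1 + 10 + 20 = 52.

52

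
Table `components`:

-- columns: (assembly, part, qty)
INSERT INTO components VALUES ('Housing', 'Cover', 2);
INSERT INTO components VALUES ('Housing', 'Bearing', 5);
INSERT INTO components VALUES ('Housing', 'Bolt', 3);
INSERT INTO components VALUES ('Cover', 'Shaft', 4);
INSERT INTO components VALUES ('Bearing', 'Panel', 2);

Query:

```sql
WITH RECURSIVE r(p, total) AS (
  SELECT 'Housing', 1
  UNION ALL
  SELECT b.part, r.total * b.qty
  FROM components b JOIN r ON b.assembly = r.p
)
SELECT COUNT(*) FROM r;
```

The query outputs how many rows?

6

Base: (Housing, total=1).
Iteration 1: components of {Housing} -> Bearing = 1*5 = 5, Bolt = 1*3 = 3, Cover = 1*2 = 2.
Iteration 2: components of {Bearing,Bolt,Cover} -> Panel = 5*2 = 10, Shaft = 2*4 = 8.
Iteration 3: no further components; recursion stops.
Total rows emitted: 6.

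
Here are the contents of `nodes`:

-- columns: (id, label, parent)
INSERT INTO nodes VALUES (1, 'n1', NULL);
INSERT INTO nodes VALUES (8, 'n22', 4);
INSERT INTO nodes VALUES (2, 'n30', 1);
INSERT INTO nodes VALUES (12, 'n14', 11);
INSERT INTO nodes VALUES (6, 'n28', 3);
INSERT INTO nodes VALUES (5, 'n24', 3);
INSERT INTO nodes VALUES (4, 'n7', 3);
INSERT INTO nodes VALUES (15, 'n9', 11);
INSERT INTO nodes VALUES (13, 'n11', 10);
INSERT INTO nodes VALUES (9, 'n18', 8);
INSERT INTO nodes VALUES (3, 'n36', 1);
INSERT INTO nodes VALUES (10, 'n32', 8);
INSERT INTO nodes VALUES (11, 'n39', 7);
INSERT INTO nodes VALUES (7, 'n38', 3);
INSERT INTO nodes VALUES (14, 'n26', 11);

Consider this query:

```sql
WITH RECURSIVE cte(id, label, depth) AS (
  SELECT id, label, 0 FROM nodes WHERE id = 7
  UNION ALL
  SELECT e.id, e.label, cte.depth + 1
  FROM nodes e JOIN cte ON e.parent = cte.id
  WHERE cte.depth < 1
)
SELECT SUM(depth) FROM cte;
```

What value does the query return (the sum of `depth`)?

Base: id=7 (n38) at depth 0.
Iteration 1: rows with parent in {7} -> n39 (id 11, depth 1).
Iteration 2: depth < 1 fails for all current rows; recursion stops.
SUM(depth) = 0 + 1 = 1.

1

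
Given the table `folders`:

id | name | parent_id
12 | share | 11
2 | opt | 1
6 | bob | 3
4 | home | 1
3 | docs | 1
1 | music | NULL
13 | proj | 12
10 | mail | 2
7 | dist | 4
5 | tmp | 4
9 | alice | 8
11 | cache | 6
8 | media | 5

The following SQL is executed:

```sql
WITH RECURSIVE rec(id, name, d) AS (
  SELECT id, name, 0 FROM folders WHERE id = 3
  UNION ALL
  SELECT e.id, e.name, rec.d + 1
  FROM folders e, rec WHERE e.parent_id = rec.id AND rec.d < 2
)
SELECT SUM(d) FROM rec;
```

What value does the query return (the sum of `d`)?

Base: id=3 (docs) at d 0.
Iteration 1: rows with parent_id in {3} -> bob (id 6, d 1).
Iteration 2: rows with parent_id in {6} -> cache (id 11, d 2).
Iteration 3: d < 2 fails for all current rows; recursion stops.
SUM(d) = 0 + 1 + 2 = 3.

3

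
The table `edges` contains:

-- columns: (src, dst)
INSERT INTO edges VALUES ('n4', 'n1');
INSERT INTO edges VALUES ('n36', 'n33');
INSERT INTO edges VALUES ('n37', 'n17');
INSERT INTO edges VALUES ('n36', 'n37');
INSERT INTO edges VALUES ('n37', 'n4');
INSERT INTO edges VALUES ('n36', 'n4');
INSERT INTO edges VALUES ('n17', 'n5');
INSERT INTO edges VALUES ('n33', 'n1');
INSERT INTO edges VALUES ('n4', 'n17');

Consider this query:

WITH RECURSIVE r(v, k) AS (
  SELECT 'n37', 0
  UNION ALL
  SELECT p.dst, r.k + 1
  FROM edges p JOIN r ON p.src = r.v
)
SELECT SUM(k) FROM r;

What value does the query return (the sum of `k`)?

11

Base: (n37, k=0).
Iteration 1: edges from {n37} -> (n17, k=1), (n4, k=1).
Iteration 2: edges from {n17,n4} -> (n1, k=2), (n17, k=2), (n5, k=2).
Iteration 3: edges from {n1,n17,n5} -> (n5, k=3).
Iteration 4: no outgoing edges from {n5}; recursion stops.
SUM(k) = 0 + 1 + 1 + 2 + 2 + 2 + 3 = 11.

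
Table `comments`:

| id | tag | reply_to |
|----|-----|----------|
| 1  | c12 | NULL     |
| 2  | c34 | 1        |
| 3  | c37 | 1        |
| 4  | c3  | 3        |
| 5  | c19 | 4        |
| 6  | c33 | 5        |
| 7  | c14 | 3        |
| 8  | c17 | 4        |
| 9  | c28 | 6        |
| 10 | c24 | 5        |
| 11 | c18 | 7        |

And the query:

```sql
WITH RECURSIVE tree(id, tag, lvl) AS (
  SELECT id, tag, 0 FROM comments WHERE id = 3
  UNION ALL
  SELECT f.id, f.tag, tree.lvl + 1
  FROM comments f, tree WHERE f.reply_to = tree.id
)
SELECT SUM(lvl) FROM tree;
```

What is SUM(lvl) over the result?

Base: id=3 (c37) at lvl 0.
Iteration 1: rows with reply_to in {3} -> c3 (id 4, lvl 1), c14 (id 7, lvl 1).
Iteration 2: rows with reply_to in {4,7} -> c19 (id 5, lvl 2), c17 (id 8, lvl 2), c18 (id 11, lvl 2).
Iteration 3: rows with reply_to in {5,8,11} -> c33 (id 6, lvl 3), c24 (id 10, lvl 3).
Iteration 4: rows with reply_to in {6,10} -> c28 (id 9, lvl 4).
Iteration 5: no rows with reply_to in {9}; recursion stops.
SUM(lvl) = 0 + 1 + 1 + 2 + 2 + 2 + 3 + 3 + 4 = 18.

18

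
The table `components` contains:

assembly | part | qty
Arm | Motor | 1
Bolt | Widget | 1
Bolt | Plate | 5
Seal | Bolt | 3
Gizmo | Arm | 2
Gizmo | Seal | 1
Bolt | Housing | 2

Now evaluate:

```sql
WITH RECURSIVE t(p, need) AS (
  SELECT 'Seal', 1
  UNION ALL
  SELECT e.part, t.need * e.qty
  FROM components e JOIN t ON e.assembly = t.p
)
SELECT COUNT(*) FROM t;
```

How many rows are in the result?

Base: (Seal, need=1).
Iteration 1: components of {Seal} -> Bolt = 1*3 = 3.
Iteration 2: components of {Bolt} -> Housing = 3*2 = 6, Plate = 3*5 = 15, Widget = 3*1 = 3.
Iteration 3: no further components; recursion stops.
Total rows emitted: 5.

5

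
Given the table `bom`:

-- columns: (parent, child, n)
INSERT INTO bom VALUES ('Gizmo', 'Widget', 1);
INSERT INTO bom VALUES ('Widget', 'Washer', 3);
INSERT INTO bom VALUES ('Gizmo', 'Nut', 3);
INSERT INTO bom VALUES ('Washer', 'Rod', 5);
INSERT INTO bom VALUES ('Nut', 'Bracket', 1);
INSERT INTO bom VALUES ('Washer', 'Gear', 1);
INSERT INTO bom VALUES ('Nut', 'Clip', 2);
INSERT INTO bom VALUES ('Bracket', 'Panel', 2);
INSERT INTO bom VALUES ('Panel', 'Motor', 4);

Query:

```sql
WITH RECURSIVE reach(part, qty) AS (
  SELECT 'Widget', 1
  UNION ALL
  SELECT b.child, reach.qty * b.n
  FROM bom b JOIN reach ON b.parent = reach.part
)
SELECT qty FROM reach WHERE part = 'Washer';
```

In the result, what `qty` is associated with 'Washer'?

Base: (Widget, qty=1).
Iteration 1: components of {Widget} -> Washer = 1*3 = 3.
Iteration 2: components of {Washer} -> Gear = 3*1 = 3, Rod = 3*5 = 15.
Iteration 3: no further components; recursion stops.

3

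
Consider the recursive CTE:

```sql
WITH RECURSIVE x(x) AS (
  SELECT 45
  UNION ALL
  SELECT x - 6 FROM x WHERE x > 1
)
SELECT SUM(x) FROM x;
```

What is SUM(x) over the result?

Base: x=45.
Iteration 1: 45 > 1 holds -> x = 45 - 6 = 39.
Iteration 2: 39 > 1 holds -> x = 39 - 6 = 33.
Iteration 3: 33 > 1 holds -> x = 33 - 6 = 27.
Iteration 4: 27 > 1 holds -> x = 27 - 6 = 21.
Iteration 5: 21 > 1 holds -> x = 21 - 6 = 15.
Iteration 6: 15 > 1 holds -> x = 15 - 6 = 9.
Iteration 7: 9 > 1 holds -> x = 9 - 6 = 3.
Iteration 8: 3 > 1 holds -> x = 3 - 6 = -3.
Iteration 9: -3 > 1 fails; recursion stops.
SUM(x) = 45 + 39 + 33 + 27 + 21 + 15 + 9 + 3 + -3 = 189.

189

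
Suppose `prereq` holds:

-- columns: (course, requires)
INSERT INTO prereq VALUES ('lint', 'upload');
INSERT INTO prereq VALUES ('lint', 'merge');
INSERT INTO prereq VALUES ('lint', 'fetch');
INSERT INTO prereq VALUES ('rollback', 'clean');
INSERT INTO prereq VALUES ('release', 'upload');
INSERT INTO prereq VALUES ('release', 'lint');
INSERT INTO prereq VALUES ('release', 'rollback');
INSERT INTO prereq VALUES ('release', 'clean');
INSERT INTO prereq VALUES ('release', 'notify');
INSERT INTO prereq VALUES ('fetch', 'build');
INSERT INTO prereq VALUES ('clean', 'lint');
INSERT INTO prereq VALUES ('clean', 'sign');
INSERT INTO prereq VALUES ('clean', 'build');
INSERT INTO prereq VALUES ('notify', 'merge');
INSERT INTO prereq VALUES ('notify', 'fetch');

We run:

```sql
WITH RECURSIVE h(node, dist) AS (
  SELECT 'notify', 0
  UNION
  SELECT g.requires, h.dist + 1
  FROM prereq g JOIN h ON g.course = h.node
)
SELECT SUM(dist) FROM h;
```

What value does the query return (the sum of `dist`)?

Base: (notify, dist=0).
Iteration 1: edges from {notify} -> (fetch, dist=1), (merge, dist=1).
Iteration 2: edges from {fetch,merge} -> (build, dist=2).
Iteration 3: no outgoing edges from {build}; recursion stops.
SUM(dist) = 0 + 1 + 1 + 2 = 4.

4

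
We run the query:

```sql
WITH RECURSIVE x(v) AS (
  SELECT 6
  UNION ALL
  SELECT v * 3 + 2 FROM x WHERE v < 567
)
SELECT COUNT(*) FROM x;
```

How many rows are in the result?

6

Base: v=6.
Iteration 1: 6 < 567 holds -> v = 6 * 3 + 2 = 20.
Iteration 2: 20 < 567 holds -> v = 20 * 3 + 2 = 62.
Iteration 3: 62 < 567 holds -> v = 62 * 3 + 2 = 188.
Iteration 4: 188 < 567 holds -> v = 188 * 3 + 2 = 566.
Iteration 5: 566 < 567 holds -> v = 566 * 3 + 2 = 1700.
Iteration 6: 1700 < 567 fails; recursion stops.
Total rows emitted: 6.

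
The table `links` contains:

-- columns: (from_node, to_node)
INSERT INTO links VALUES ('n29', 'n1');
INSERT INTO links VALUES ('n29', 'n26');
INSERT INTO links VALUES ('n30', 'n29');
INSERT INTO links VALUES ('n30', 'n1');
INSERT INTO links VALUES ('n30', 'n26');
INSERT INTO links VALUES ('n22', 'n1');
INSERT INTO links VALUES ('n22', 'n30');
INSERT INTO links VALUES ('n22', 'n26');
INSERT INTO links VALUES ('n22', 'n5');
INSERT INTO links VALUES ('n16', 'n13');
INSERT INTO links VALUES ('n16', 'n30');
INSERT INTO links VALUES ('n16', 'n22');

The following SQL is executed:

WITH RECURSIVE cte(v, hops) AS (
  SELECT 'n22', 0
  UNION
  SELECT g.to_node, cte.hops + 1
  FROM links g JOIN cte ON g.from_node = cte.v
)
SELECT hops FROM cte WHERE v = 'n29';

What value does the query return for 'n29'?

2

Base: (n22, hops=0).
Iteration 1: edges from {n22} -> (n1, hops=1), (n26, hops=1), (n30, hops=1), (n5, hops=1).
Iteration 2: edges from {n1,n26,n30,n5} -> (n1, hops=2), (n26, hops=2), (n29, hops=2).
Iteration 3: edges from {n1,n26,n29} -> (n1, hops=3), (n26, hops=3).
Iteration 4: no outgoing edges from {n1,n26}; recursion stops.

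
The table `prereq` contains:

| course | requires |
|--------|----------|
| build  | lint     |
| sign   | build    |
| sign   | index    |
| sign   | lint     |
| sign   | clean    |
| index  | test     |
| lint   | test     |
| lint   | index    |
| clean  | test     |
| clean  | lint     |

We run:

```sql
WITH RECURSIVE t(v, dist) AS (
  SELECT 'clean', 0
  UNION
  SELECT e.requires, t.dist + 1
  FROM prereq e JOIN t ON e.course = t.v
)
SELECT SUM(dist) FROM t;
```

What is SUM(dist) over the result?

Base: (clean, dist=0).
Iteration 1: edges from {clean} -> (lint, dist=1), (test, dist=1).
Iteration 2: edges from {lint,test} -> (index, dist=2), (test, dist=2).
Iteration 3: edges from {index,test} -> (test, dist=3).
Iteration 4: no outgoing edges from {test}; recursion stops.
SUM(dist) = 0 + 1 + 1 + 2 + 2 + 3 = 9.

9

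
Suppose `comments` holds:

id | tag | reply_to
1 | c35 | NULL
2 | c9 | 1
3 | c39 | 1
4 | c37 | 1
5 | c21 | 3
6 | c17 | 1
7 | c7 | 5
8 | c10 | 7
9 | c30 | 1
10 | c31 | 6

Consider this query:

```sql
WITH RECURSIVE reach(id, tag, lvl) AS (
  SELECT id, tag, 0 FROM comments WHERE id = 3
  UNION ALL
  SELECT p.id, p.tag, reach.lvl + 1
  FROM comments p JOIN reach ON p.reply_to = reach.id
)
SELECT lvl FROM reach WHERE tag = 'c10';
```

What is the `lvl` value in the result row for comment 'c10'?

3

Base: id=3 (c39) at lvl 0.
Iteration 1: rows with reply_to in {3} -> c21 (id 5, lvl 1).
Iteration 2: rows with reply_to in {5} -> c7 (id 7, lvl 2).
Iteration 3: rows with reply_to in {7} -> c10 (id 8, lvl 3).
Iteration 4: no rows with reply_to in {8}; recursion stops.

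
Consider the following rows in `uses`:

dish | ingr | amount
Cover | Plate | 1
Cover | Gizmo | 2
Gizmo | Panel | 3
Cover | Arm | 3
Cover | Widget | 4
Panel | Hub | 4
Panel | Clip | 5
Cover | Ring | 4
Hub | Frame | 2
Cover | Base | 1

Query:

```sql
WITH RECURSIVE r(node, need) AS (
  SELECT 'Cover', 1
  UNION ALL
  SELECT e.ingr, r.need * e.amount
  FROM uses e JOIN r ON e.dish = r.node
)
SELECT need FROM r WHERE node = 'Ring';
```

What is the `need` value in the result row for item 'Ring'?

4

Base: (Cover, need=1).
Iteration 1: components of {Cover} -> Arm = 1*3 = 3, Base = 1*1 = 1, Gizmo = 1*2 = 2, Plate = 1*1 = 1, Ring = 1*4 = 4, Widget = 1*4 = 4.
Iteration 2: components of {Arm,Base,Gizmo,Plate,Ring,Widget} -> Panel = 2*3 = 6.
Iteration 3: components of {Panel} -> Clip = 6*5 = 30, Hub = 6*4 = 24.
Iteration 4: components of {Clip,Hub} -> Frame = 24*2 = 48.
Iteration 5: no further components; recursion stops.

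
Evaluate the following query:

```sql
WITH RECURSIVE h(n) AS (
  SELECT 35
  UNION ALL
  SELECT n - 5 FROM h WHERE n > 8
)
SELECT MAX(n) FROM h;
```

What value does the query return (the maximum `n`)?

Base: n=35.
Iteration 1: 35 > 8 holds -> n = 35 - 5 = 30.
Iteration 2: 30 > 8 holds -> n = 30 - 5 = 25.
Iteration 3: 25 > 8 holds -> n = 25 - 5 = 20.
Iteration 4: 20 > 8 holds -> n = 20 - 5 = 15.
Iteration 5: 15 > 8 holds -> n = 15 - 5 = 10.
Iteration 6: 10 > 8 holds -> n = 10 - 5 = 5.
Iteration 7: 5 > 8 fails; recursion stops.
n values: 35, 30, 25, 20, 15, 10, 5; the maximum is 35.

35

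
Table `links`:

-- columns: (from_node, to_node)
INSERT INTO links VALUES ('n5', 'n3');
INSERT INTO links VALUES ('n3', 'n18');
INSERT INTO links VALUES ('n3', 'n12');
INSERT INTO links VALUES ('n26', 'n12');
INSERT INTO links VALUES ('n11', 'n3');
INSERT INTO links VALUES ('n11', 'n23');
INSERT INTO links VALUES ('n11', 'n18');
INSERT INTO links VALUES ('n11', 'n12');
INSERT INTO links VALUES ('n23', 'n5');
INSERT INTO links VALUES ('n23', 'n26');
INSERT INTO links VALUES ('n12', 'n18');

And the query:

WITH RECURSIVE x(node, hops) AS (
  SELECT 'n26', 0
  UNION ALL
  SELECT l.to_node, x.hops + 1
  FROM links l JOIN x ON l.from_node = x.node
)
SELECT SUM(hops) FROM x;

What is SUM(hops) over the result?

Base: (n26, hops=0).
Iteration 1: edges from {n26} -> (n12, hops=1).
Iteration 2: edges from {n12} -> (n18, hops=2).
Iteration 3: no outgoing edges from {n18}; recursion stops.
SUM(hops) = 0 + 1 + 2 = 3.

3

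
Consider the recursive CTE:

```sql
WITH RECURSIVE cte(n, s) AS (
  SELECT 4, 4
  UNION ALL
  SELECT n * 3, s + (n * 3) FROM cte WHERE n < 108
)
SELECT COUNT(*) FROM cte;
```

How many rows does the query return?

Base: n=4, s=4.
Iteration 1: 4 < 108 holds -> n = 4 * 3 = 12, s = 4 + 12 = 16.
Iteration 2: 12 < 108 holds -> n = 12 * 3 = 36, s = 16 + 36 = 52.
Iteration 3: 36 < 108 holds -> n = 36 * 3 = 108, s = 52 + 108 = 160.
Iteration 4: 108 < 108 fails; recursion stops.
Total rows emitted: 4.

4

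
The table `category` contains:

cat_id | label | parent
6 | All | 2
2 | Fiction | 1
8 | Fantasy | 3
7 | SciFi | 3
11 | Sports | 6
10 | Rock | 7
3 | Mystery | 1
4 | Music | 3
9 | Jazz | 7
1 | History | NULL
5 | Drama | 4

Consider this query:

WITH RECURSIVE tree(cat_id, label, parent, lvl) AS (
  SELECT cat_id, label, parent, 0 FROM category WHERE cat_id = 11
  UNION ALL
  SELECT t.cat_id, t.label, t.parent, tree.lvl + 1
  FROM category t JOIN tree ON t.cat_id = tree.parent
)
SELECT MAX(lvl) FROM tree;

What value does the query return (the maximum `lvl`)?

Base: cat_id=11 (Sports), parent=6, lvl 0.
Iteration 1: join on cat_id=6 -> All (id 6, parent=2, lvl 1).
Iteration 2: join on cat_id=2 -> Fiction (id 2, parent=1, lvl 2).
Iteration 3: join on cat_id=1 -> History (id 1, parent=NULL, lvl 3).
Iteration 4: parent is NULL; no match; recursion stops.
lvl values: 0, 1, 2, 3; the maximum is 3.

3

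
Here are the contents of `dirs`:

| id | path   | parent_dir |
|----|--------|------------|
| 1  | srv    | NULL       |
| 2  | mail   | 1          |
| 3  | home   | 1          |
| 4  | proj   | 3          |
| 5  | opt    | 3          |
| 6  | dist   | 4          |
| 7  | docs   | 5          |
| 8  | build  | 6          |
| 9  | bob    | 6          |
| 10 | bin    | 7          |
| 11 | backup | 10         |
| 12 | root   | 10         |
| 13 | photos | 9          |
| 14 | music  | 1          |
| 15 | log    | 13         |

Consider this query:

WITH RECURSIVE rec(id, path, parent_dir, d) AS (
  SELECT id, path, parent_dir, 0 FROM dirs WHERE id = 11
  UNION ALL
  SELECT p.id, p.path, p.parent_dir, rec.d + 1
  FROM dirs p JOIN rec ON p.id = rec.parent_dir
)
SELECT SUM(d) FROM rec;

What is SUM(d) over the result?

15

Base: id=11 (backup), parent_dir=10, d 0.
Iteration 1: join on id=10 -> bin (id 10, parent_dir=7, d 1).
Iteration 2: join on id=7 -> docs (id 7, parent_dir=5, d 2).
Iteration 3: join on id=5 -> opt (id 5, parent_dir=3, d 3).
Iteration 4: join on id=3 -> home (id 3, parent_dir=1, d 4).
Iteration 5: join on id=1 -> srv (id 1, parent_dir=NULL, d 5).
Iteration 6: parent_dir is NULL; no match; recursion stops.
SUM(d) = 0 + 1 + 2 + 3 + 4 + 5 = 15.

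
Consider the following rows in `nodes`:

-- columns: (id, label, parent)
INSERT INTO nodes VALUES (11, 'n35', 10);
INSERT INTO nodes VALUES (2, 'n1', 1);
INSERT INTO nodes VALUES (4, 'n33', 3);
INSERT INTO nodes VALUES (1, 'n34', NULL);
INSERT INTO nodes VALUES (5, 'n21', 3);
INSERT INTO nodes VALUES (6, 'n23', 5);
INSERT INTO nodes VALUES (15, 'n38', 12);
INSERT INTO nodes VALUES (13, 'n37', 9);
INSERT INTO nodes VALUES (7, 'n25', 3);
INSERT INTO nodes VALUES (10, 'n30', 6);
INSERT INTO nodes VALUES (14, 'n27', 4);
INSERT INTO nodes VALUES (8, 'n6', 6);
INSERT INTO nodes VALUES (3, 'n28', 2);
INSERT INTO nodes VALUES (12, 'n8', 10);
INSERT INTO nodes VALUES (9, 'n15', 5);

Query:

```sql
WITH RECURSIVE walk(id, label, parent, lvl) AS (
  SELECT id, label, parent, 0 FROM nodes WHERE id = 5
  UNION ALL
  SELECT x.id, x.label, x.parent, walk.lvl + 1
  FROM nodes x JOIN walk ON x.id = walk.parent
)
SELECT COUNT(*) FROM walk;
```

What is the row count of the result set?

Base: id=5 (n21), parent=3, lvl 0.
Iteration 1: join on id=3 -> n28 (id 3, parent=2, lvl 1).
Iteration 2: join on id=2 -> n1 (id 2, parent=1, lvl 2).
Iteration 3: join on id=1 -> n34 (id 1, parent=NULL, lvl 3).
Iteration 4: parent is NULL; no match; recursion stops.
Total rows emitted: 4.

4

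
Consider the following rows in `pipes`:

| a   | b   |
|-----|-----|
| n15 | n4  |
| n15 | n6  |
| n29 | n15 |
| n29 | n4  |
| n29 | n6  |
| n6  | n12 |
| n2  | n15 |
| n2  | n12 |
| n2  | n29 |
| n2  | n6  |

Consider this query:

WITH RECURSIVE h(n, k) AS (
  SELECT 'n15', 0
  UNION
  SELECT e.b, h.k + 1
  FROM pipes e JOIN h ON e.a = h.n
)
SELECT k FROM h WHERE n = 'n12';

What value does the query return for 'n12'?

Base: (n15, k=0).
Iteration 1: edges from {n15} -> (n4, k=1), (n6, k=1).
Iteration 2: edges from {n4,n6} -> (n12, k=2).
Iteration 3: no outgoing edges from {n12}; recursion stops.

2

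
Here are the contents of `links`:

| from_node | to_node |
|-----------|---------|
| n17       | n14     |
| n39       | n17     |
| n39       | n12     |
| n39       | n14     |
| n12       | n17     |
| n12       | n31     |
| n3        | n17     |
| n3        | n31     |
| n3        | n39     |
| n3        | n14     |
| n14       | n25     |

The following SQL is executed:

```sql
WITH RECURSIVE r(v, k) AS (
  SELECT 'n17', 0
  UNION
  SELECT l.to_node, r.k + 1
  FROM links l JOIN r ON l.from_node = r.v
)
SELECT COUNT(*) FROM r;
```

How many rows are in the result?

Base: (n17, k=0).
Iteration 1: edges from {n17} -> (n14, k=1).
Iteration 2: edges from {n14} -> (n25, k=2).
Iteration 3: no outgoing edges from {n25}; recursion stops.
Total rows emitted: 3.

3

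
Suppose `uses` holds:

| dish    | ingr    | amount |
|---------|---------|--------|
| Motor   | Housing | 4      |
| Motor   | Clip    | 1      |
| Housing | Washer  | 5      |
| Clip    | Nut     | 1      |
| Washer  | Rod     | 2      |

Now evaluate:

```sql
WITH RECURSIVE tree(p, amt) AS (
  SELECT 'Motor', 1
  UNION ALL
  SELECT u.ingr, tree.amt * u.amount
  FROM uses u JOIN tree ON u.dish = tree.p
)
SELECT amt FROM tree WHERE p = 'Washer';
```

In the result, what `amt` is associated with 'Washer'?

20

Base: (Motor, amt=1).
Iteration 1: components of {Motor} -> Clip = 1*1 = 1, Housing = 1*4 = 4.
Iteration 2: components of {Clip,Housing} -> Nut = 1*1 = 1, Washer = 4*5 = 20.
Iteration 3: components of {Nut,Washer} -> Rod = 20*2 = 40.
Iteration 4: no further components; recursion stops.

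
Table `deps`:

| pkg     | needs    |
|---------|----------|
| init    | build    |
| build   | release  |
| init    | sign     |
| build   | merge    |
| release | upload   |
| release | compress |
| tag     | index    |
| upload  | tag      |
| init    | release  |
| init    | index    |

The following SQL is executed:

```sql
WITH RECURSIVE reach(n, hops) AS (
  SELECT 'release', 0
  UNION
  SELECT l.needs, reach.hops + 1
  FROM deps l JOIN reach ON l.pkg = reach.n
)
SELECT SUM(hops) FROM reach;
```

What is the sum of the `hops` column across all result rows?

Base: (release, hops=0).
Iteration 1: edges from {release} -> (compress, hops=1), (upload, hops=1).
Iteration 2: edges from {compress,upload} -> (tag, hops=2).
Iteration 3: edges from {tag} -> (index, hops=3).
Iteration 4: no outgoing edges from {index}; recursion stops.
SUM(hops) = 0 + 1 + 1 + 2 + 3 = 7.

7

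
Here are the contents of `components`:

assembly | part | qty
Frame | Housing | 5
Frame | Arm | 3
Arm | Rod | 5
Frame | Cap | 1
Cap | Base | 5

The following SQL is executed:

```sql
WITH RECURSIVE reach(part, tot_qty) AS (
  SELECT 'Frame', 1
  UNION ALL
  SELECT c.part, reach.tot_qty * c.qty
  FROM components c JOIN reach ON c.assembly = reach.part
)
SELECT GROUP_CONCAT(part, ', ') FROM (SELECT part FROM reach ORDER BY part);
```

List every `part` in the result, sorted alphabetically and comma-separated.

Base: (Frame, tot_qty=1).
Iteration 1: components of {Frame} -> Arm = 1*3 = 3, Cap = 1*1 = 1, Housing = 1*5 = 5.
Iteration 2: components of {Arm,Cap,Housing} -> Base = 1*5 = 5, Rod = 3*5 = 15.
Iteration 3: no further components; recursion stops.

Arm, Base, Cap, Frame, Housing, Rod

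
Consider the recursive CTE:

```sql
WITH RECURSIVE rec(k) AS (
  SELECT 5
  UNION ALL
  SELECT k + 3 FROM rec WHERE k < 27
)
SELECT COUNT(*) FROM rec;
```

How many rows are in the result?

9

Base: k=5.
Iteration 1: 5 < 27 holds -> k = 5 + 3 = 8.
Iteration 2: 8 < 27 holds -> k = 8 + 3 = 11.
Iteration 3: 11 < 27 holds -> k = 11 + 3 = 14.
Iteration 4: 14 < 27 holds -> k = 14 + 3 = 17.
Iteration 5: 17 < 27 holds -> k = 17 + 3 = 20.
Iteration 6: 20 < 27 holds -> k = 20 + 3 = 23.
Iteration 7: 23 < 27 holds -> k = 23 + 3 = 26.
Iteration 8: 26 < 27 holds -> k = 26 + 3 = 29.
Iteration 9: 29 < 27 fails; recursion stops.
Total rows emitted: 9.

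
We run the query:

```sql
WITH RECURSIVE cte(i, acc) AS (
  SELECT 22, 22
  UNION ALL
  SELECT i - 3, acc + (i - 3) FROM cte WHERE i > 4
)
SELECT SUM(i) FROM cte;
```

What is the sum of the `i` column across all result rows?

Base: i=22, acc=22.
Iteration 1: 22 > 4 holds -> i = 22 - 3 = 19, acc = 22 + 19 = 41.
Iteration 2: 19 > 4 holds -> i = 19 - 3 = 16, acc = 41 + 16 = 57.
Iteration 3: 16 > 4 holds -> i = 16 - 3 = 13, acc = 57 + 13 = 70.
Iteration 4: 13 > 4 holds -> i = 13 - 3 = 10, acc = 70 + 10 = 80.
Iteration 5: 10 > 4 holds -> i = 10 - 3 = 7, acc = 80 + 7 = 87.
Iteration 6: 7 > 4 holds -> i = 7 - 3 = 4, acc = 87 + 4 = 91.
Iteration 7: 4 > 4 fails; recursion stops.
SUM(i) = 22 + 19 + 16 + 13 + 10 + 7 + 4 = 91.

91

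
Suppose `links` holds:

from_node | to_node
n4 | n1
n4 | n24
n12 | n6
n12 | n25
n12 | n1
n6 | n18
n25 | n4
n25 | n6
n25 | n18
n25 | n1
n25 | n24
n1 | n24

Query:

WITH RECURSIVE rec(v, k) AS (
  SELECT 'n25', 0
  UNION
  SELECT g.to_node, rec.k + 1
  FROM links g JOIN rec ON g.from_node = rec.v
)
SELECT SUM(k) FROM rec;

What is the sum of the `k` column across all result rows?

Base: (n25, k=0).
Iteration 1: edges from {n25} -> (n1, k=1), (n18, k=1), (n24, k=1), (n4, k=1), (n6, k=1).
Iteration 2: edges from {n1,n18,n24,n4,n6} -> (n1, k=2), (n18, k=2), (n24, k=2). [UNION drops 1 duplicate row(s)]
Iteration 3: edges from {n1,n18,n24} -> (n24, k=3).
Iteration 4: no outgoing edges from {n24}; recursion stops.
SUM(k) = 0 + 1 + 1 + 1 + 1 + 1 + 2 + 2 + 2 + 3 = 14.

14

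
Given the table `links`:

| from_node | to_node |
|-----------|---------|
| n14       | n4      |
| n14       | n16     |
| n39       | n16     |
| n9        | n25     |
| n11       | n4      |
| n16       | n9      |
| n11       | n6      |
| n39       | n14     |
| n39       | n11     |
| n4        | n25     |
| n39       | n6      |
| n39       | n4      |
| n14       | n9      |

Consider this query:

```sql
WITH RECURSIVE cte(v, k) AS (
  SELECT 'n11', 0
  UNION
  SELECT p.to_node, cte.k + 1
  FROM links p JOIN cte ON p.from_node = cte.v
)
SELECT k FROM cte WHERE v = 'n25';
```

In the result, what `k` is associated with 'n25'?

Base: (n11, k=0).
Iteration 1: edges from {n11} -> (n4, k=1), (n6, k=1).
Iteration 2: edges from {n4,n6} -> (n25, k=2).
Iteration 3: no outgoing edges from {n25}; recursion stops.

2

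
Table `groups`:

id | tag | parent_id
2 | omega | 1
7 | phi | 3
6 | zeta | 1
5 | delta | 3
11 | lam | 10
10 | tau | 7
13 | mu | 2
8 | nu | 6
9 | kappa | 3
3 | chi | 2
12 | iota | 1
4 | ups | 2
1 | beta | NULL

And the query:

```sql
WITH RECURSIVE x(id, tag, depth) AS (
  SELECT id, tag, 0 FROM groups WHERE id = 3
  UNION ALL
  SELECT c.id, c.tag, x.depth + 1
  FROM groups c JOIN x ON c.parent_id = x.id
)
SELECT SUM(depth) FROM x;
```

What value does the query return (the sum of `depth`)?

8

Base: id=3 (chi) at depth 0.
Iteration 1: rows with parent_id in {3} -> delta (id 5, depth 1), phi (id 7, depth 1), kappa (id 9, depth 1).
Iteration 2: rows with parent_id in {5,7,9} -> tau (id 10, depth 2).
Iteration 3: rows with parent_id in {10} -> lam (id 11, depth 3).
Iteration 4: no rows with parent_id in {11}; recursion stops.
SUM(depth) = 0 + 1 + 1 + 1 + 2 + 3 = 8.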